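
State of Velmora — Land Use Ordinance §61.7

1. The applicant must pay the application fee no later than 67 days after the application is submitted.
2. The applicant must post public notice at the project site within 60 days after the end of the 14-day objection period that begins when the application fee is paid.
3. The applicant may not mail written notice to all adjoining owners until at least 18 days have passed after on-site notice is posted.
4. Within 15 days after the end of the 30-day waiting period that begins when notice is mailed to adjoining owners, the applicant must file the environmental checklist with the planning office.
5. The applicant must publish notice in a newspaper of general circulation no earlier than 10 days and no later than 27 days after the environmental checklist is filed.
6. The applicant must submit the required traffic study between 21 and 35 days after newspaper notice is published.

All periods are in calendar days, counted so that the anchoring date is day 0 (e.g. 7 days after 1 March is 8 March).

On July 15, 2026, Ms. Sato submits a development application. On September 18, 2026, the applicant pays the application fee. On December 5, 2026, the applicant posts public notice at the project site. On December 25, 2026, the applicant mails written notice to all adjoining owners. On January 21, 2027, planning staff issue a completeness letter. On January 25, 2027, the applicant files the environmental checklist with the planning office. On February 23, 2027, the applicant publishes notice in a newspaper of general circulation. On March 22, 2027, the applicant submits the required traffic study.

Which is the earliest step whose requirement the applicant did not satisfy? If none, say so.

Step 2

(1) due by July 15, 2026 + 67 days = September 20, 2026; done September 18, 2026 — timely.
(2) due by October 2, 2026 + 60 days = December 1, 2026; not done until December 5, 2026, 4 days after the deadline.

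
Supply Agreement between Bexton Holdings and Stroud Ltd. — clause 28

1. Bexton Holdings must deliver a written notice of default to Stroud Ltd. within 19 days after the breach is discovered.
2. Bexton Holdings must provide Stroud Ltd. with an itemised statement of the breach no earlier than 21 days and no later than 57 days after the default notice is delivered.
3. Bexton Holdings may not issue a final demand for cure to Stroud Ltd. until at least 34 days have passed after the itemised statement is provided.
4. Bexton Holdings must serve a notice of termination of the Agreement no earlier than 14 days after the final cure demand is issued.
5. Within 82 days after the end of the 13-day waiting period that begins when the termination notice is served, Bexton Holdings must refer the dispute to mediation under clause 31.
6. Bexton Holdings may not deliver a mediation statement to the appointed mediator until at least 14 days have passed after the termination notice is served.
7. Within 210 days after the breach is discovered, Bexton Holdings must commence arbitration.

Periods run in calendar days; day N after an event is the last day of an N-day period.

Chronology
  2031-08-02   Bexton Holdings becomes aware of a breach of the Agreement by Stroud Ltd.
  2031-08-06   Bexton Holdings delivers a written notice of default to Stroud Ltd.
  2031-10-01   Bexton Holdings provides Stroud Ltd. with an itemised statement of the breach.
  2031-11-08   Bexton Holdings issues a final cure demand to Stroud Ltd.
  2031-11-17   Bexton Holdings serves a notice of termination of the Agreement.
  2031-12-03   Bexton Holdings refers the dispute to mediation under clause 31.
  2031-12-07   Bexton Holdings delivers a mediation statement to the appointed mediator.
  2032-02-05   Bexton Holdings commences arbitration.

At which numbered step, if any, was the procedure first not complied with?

Step 1: 19 days after 2031-08-02 (when the breach is discovered) is 2031-08-21; completed 2031-08-06, before the deadline.
Step 2: the window is 21–57 days after 2031-08-06 (when the default notice is delivered), so 2031-08-27 through 2031-10-02; 2031-10-01 falls inside that range.
Step 3: the earliest permitted date is 34 days after 2031-10-01 (when the itemised statement is provided), i.e. 2031-11-04; done 2031-11-08 — permitted.
Step 4: the earliest permitted date is 14 days after 2031-11-08 (when the final cure demand is issued), i.e. 2031-11-22; 2031-11-17 is 5 days before the earliest permitted date.

Step 4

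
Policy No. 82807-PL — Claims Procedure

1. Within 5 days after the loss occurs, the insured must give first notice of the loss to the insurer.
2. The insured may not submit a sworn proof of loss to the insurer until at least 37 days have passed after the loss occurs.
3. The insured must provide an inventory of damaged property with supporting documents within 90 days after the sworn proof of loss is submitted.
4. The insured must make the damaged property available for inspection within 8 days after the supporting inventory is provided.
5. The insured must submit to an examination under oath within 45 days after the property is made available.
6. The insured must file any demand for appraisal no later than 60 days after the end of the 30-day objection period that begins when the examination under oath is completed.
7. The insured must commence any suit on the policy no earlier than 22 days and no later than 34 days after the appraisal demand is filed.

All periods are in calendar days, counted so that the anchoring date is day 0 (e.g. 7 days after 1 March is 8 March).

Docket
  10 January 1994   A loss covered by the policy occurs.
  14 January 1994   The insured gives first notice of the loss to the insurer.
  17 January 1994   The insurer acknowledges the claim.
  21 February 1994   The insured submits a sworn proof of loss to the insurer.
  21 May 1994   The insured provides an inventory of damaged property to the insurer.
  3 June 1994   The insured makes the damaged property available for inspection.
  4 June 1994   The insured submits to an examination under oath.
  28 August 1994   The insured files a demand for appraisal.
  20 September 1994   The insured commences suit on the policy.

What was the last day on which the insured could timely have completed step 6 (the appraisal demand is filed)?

2 September 1994

The examination under oath is completed on 4 June 1994; the 30-day objection period therefore ends 4 July 1994, and step 6 runs from that date. 60 days after 4 July 1994 is 2 September 1994.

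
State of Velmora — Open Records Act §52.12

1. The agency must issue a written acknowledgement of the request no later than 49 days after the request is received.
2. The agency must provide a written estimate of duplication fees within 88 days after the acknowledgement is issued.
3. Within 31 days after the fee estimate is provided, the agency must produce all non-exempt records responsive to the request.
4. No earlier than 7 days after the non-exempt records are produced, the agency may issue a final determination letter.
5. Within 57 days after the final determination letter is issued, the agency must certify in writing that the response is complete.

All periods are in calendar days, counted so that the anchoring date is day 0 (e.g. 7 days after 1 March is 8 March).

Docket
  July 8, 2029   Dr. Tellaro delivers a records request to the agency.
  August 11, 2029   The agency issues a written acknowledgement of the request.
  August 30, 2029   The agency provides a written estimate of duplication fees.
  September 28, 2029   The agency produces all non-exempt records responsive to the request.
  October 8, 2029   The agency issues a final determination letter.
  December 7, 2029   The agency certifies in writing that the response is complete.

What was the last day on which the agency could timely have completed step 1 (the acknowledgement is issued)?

Step 1 runs from July 8, 2029, when the request is received. 49 days after July 8, 2029 is August 26, 2029.

August 26, 2029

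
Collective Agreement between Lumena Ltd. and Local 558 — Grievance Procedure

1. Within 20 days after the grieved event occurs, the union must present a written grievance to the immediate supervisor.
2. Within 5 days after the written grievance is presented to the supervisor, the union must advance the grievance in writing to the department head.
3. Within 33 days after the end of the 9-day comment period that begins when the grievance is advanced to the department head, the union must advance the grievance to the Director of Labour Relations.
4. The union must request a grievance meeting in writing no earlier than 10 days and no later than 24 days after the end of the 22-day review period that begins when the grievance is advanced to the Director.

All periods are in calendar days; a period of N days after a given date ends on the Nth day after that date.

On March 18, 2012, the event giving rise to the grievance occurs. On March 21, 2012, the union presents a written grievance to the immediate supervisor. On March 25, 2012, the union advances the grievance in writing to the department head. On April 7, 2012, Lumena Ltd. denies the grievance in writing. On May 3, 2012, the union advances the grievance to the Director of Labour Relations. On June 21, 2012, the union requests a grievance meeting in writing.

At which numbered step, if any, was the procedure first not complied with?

Step 4

(1) due by March 18, 2012 + 20 days = April 7, 2012; completed March 21, 2012, before the deadline.
(2) due by March 21, 2012 + 5 days = March 26, 2012; completed March 25, 2012, before the deadline.
(3) due by April 3, 2012 + 33 days = May 6, 2012; May 3, 2012 is within that limit.
(4) the permitted window runs from May 25, 2012 + 10 = June 4, 2012 to May 25, 2012 + 24 = June 18, 2012; done June 21, 2012 — 3 days after the window closed.
The analysis stops there.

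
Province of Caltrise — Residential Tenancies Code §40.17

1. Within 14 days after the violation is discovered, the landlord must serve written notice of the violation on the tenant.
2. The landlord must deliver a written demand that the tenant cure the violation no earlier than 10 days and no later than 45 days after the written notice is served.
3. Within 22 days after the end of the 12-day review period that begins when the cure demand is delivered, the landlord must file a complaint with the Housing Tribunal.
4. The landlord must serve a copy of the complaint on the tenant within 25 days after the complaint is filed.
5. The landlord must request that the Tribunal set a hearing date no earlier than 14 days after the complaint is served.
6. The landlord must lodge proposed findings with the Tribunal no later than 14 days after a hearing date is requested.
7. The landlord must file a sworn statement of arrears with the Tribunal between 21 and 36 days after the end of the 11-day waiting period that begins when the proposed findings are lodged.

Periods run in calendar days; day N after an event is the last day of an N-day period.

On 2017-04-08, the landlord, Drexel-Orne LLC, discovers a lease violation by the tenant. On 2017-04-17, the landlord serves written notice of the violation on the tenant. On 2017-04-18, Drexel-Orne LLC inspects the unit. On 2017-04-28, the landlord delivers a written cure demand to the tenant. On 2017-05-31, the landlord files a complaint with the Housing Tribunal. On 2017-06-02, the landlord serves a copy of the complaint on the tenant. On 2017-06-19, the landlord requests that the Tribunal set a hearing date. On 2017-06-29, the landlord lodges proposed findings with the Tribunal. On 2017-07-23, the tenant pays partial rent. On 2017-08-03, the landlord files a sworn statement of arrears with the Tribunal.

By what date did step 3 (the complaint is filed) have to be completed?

The cure demand is delivered on 2017-04-28; the 12-day review period therefore ends 2017-05-10, and step 3 runs from that date. 22 days after 2017-05-10 is 2017-06-01.

2017-06-01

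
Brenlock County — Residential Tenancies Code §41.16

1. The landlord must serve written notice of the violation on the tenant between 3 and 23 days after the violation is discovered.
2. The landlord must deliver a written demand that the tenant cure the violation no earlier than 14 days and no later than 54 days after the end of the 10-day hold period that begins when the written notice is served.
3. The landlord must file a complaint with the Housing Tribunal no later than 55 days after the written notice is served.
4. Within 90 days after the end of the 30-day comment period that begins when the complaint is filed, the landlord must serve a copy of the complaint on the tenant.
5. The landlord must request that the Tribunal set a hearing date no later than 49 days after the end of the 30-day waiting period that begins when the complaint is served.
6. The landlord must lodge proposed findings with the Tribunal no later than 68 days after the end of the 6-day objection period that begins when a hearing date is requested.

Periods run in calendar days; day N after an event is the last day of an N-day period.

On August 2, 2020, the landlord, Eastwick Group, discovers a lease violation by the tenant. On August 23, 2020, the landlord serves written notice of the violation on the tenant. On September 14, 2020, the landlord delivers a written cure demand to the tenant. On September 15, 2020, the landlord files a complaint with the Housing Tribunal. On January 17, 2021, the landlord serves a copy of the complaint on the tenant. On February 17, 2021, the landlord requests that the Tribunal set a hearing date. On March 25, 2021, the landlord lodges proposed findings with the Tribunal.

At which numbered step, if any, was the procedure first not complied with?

Step 1 — 3 and 23 days from August 2, 2020 (when the violation is discovered) are August 5, 2020 and August 25, 2020 respectively; done August 23, 2020 — within the window.
Step 2 — 14 and 54 days from September 2, 2020 (end of the 10-day hold period, which began when the written notice is served on August 23, 2020) are September 16, 2020 and October 26, 2020 respectively; September 14, 2020 is 2 days too early.

Step 2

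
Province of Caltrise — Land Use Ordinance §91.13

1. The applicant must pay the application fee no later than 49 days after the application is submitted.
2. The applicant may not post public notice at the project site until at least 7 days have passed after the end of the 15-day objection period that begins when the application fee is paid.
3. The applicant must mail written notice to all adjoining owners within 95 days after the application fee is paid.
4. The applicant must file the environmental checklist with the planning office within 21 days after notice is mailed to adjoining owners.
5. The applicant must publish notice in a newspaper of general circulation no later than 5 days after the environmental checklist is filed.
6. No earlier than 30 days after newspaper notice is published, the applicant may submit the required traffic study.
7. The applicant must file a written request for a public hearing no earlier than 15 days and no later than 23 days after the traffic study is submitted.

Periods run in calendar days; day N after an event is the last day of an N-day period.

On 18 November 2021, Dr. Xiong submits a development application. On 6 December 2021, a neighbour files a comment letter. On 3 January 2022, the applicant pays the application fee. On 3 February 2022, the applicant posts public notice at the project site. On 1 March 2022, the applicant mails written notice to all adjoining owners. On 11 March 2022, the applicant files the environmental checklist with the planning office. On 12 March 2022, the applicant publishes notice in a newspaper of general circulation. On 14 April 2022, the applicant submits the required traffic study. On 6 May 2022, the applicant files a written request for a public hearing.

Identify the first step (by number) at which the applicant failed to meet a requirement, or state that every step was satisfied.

None — every step was satisfied

Step 1 — counting 49 days from 18 November 2021 (when the application is submitted) gives a deadline of 6 January 2022; 3 January 2022 is within that limit.
Step 2 — must wait 7 days from 18 January 2022 (end of the 15-day objection period, which began when the application fee is paid on 3 January 2022), so not before 25 January 2022; done 3 February 2022 — permitted.
Step 3 — counting 95 days from 3 January 2022 (when the application fee is paid) gives a deadline of 8 April 2022; completed 1 March 2022, before the deadline.
Step 4 — counting 21 days from 1 March 2022 (when notice is mailed to adjoining owners) gives a deadline of 22 March 2022; 11 March 2022 is within that limit.
Step 5 — counting 5 days from 11 March 2022 (when the environmental checklist is filed) gives a deadline of 16 March 2022; 12 March 2022 is within that limit.
Step 6 — must wait 30 days from 12 March 2022 (when newspaper notice is published), so not before 11 April 2022; done 14 April 2022 — permitted.
Step 7 — 15 and 23 days from 14 April 2022 (when the traffic study is submitted) are 29 April 2022 and 7 May 2022 respectively; 6 May 2022 falls inside that range.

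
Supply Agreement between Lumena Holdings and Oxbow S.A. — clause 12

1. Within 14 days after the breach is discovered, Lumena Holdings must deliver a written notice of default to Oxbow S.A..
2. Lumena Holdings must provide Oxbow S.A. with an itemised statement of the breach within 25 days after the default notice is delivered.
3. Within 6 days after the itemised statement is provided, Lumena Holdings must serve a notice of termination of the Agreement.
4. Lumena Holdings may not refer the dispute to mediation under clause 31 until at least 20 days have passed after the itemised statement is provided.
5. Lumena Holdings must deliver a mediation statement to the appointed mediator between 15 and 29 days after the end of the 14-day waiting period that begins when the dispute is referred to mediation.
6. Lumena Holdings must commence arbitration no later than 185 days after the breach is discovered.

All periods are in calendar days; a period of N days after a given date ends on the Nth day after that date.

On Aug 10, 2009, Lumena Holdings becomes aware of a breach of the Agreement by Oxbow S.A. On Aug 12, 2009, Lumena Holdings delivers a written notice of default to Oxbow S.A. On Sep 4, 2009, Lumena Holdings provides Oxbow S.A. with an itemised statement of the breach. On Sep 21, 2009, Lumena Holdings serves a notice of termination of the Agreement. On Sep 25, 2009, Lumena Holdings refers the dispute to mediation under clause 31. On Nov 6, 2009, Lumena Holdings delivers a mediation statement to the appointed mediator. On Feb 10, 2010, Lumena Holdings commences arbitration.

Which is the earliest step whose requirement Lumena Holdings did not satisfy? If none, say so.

Step 3

(1) due by Aug 10, 2009 + 14 days = Aug 24, 2009; completed Aug 12, 2009, before the deadline.
(2) due by Aug 12, 2009 + 25 days = Sep 6, 2009; completed Sep 4, 2009, before the deadline.
(3) due by Sep 4, 2009 + 6 days = Sep 10, 2009; not done until Sep 21, 2009, 11 days after the deadline.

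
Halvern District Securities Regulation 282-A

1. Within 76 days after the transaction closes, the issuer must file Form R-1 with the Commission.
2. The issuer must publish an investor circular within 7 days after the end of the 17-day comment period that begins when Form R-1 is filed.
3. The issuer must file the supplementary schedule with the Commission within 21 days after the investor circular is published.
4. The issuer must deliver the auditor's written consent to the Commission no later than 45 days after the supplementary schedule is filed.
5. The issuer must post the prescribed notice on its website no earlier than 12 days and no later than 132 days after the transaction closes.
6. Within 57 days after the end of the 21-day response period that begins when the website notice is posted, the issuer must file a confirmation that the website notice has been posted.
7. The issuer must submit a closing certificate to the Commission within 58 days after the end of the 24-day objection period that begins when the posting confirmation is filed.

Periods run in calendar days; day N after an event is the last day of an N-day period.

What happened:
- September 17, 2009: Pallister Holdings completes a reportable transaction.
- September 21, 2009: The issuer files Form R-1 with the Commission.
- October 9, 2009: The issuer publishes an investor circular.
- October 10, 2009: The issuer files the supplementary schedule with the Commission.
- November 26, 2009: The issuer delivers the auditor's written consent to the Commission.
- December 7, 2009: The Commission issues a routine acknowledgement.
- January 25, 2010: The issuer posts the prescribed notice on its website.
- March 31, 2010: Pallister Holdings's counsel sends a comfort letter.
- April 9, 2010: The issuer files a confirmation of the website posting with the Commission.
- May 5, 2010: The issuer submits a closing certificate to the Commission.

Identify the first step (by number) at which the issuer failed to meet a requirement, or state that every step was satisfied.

Step 1 — counting 76 days from September 17, 2009 (when the transaction closes) gives a deadline of December 2, 2009; done September 21, 2009 — timely.
Step 2 — counting 7 days from October 8, 2009 (end of the 17-day comment period, which began when Form R-1 is filed on September 21, 2009) gives a deadline of October 15, 2009; October 9, 2009 is within that limit.
Step 3 — counting 21 days from October 9, 2009 (when the investor circular is published) gives a deadline of October 30, 2009; completed October 10, 2009, before the deadline.
Step 4 — counting 45 days from October 10, 2009 (when the supplementary schedule is filed) gives a deadline of November 24, 2009; done November 26, 2009 — 2 days late.
That is the first point of non-compliance.

Step 4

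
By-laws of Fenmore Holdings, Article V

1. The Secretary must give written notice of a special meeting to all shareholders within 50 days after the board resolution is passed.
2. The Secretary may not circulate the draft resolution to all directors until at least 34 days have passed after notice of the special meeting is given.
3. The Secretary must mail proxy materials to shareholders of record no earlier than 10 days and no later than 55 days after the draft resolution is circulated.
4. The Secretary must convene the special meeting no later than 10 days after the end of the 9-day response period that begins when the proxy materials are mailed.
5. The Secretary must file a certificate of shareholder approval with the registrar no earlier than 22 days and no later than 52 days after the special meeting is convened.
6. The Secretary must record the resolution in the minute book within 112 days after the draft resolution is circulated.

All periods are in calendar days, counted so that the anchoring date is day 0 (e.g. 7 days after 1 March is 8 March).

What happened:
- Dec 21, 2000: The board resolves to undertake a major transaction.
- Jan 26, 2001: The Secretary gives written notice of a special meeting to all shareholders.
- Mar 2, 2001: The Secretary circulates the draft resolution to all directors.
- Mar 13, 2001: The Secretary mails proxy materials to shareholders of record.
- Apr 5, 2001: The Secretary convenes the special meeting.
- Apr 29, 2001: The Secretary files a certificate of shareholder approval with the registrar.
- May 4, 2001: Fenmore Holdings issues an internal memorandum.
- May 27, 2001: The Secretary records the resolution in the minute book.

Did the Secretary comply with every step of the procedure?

No

(1) due by Dec 21, 2000 + 50 days = Feb 9, 2001; done Jan 26, 2001 — timely.
(2) permitted from Jan 26, 2001 + 34 days = Mar 1, 2001 onward; done Mar 2, 2001 — permitted.
(3) the permitted window runs from Mar 2, 2001 + 10 = Mar 12, 2001 to Mar 2, 2001 + 55 = Apr 26, 2001; Mar 13, 2001 falls inside that range.
(4) due by Mar 22, 2001 + 10 days = Apr 1, 2001; Apr 5, 2001 misses that deadline by 4 days.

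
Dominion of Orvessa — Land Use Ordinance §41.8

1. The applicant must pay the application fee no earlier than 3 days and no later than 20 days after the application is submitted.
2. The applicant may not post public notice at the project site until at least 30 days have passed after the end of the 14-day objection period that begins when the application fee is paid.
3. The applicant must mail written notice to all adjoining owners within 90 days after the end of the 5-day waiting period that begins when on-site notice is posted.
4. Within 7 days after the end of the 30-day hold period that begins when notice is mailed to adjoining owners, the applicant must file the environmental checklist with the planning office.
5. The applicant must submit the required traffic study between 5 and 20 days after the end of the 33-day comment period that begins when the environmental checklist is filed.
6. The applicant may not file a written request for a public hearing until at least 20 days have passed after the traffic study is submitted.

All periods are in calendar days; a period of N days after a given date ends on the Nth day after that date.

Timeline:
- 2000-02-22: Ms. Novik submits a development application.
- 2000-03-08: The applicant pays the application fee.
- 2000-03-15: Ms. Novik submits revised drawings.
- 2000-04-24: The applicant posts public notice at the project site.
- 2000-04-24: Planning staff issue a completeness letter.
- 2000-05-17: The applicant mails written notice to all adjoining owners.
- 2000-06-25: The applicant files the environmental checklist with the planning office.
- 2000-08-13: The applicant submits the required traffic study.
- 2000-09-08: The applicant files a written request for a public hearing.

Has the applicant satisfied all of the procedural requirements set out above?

No

(1) the permitted window runs from 2000-02-22 + 3 = 2000-02-25 to 2000-02-22 + 20 = 2000-03-13; done 2000-03-08 — within the window.
(2) permitted from 2000-03-22 + 30 days = 2000-04-21 onward; done 2000-04-24, after the minimum wait.
(3) due by 2000-04-29 + 90 days = 2000-07-28; completed 2000-05-17, before the deadline.
(4) due by 2000-06-16 + 7 days = 2000-06-23; 2000-06-25 misses that deadline by 2 days.
The analysis stops there.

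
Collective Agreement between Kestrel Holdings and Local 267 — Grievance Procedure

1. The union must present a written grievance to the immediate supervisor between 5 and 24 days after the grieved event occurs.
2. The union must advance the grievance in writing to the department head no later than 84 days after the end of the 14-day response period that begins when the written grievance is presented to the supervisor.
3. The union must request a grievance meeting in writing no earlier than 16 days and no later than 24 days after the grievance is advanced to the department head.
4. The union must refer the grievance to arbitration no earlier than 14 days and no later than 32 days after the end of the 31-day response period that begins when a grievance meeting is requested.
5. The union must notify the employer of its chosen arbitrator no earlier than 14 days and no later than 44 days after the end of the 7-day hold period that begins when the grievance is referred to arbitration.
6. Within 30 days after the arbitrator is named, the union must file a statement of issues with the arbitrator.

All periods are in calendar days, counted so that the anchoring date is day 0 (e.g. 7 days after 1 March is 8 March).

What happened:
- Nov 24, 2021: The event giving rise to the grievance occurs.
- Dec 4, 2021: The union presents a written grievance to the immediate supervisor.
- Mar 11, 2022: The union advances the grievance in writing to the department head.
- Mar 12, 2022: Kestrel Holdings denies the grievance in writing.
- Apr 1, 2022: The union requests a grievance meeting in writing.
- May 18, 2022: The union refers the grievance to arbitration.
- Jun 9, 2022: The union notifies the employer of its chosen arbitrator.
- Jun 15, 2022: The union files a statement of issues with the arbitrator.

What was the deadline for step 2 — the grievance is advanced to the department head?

Mar 12, 2022

The written grievance is presented to the supervisor on Dec 4, 2021; the 14-day response period therefore ends Dec 18, 2021, and step 2 runs from that date. 84 days after Dec 18, 2021 is Mar 12, 2022.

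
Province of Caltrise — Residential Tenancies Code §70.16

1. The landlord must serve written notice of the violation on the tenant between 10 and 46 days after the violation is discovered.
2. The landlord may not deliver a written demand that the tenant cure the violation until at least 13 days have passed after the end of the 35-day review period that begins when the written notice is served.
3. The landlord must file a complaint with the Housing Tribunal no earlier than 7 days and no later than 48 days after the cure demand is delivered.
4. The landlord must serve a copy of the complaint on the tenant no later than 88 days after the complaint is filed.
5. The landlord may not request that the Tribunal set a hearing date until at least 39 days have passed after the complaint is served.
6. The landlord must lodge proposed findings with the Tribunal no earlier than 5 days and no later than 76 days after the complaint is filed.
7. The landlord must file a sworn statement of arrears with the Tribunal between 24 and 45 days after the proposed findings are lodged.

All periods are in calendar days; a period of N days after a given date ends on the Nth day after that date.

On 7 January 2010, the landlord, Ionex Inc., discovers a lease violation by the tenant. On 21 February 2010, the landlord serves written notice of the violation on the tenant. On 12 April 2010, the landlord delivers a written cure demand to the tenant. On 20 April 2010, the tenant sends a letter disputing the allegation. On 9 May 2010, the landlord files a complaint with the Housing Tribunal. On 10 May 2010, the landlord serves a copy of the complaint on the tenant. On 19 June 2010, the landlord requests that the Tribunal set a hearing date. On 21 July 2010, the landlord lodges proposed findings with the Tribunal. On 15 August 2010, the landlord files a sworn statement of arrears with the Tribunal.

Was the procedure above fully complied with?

Step 1 — 10 and 46 days from 7 January 2010 (when the violation is discovered) are 17 January 2010 and 22 February 2010 respectively; done 21 February 2010 — within the window.
Step 2 — must wait 13 days from 28 March 2010 (end of the 35-day review period, which began when the written notice is served on 21 February 2010), so not before 10 April 2010; done 12 April 2010 — permitted.
Step 3 — 7 and 48 days from 12 April 2010 (when the cure demand is delivered) are 19 April 2010 and 30 May 2010 respectively; done 9 May 2010, which is between those dates.
Step 4 — counting 88 days from 9 May 2010 (when the complaint is filed) gives a deadline of 5 August 2010; done 10 May 2010 — timely.
Step 5 — must wait 39 days from 10 May 2010 (when the complaint is served), so not before 18 June 2010; done 19 June 2010 — permitted.
Step 6 — 5 and 76 days from 9 May 2010 (when the complaint is filed) are 14 May 2010 and 24 July 2010 respectively; done 21 July 2010 — within the window.
Step 7 — 24 and 45 days from 21 July 2010 (when the proposed findings are lodged) are 14 August 2010 and 4 September 2010 respectively; done 15 August 2010, which is between those dates.

Yes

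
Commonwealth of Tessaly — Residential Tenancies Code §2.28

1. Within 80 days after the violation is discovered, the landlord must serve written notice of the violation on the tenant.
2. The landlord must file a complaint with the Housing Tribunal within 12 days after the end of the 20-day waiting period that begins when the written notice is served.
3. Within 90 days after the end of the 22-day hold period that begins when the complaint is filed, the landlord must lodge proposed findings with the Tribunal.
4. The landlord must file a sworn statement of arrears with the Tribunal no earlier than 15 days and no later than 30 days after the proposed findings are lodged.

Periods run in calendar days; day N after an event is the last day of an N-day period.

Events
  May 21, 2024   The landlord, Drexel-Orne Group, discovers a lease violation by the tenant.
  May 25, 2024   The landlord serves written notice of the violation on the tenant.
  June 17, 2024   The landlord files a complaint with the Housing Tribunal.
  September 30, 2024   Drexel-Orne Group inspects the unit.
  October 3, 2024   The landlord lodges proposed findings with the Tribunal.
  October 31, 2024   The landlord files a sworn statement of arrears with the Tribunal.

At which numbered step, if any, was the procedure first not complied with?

Step 1: 80 days after May 21, 2024 (when the violation is discovered) is August 9, 2024; completed May 25, 2024, before the deadline.
Step 2: 12 days after June 14, 2024 (end of the 20-day waiting period, which began when the written notice is served on May 25, 2024) is June 26, 2024; June 17, 2024 is within that limit.
Step 3: 90 days after July 9, 2024 (end of the 22-day hold period, which began when the complaint is filed on June 17, 2024) is October 7, 2024; October 3, 2024 is within that limit.
Step 4: the window is 15–30 days after October 3, 2024 (when the proposed findings are lodged), so October 18, 2024 through November 2, 2024; done October 31, 2024, which is between those dates.

None — every step was satisfied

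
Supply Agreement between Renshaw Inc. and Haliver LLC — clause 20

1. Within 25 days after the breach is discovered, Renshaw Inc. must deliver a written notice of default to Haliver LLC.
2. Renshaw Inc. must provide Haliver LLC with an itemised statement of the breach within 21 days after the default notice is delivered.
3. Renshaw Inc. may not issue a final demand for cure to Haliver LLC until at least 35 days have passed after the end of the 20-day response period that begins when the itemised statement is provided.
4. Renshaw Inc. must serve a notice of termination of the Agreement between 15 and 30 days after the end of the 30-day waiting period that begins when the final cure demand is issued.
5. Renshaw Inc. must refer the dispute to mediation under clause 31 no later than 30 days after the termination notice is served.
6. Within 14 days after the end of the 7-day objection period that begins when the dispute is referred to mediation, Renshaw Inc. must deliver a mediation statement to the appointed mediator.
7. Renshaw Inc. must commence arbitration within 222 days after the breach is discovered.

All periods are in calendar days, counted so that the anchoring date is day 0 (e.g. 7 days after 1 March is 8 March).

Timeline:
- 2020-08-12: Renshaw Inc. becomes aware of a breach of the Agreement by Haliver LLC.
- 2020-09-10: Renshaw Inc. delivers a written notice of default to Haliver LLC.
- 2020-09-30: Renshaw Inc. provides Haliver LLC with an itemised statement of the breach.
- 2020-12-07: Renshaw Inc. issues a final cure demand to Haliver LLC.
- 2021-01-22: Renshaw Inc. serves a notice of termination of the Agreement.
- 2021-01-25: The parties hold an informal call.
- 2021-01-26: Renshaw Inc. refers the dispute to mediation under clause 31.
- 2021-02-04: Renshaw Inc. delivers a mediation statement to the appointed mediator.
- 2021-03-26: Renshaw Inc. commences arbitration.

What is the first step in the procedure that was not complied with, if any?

Step 1

Step 1 — counting 25 days from 2020-08-12 (when the breach is discovered) gives a deadline of 2020-09-06; 2020-09-10 misses that deadline by 4 days.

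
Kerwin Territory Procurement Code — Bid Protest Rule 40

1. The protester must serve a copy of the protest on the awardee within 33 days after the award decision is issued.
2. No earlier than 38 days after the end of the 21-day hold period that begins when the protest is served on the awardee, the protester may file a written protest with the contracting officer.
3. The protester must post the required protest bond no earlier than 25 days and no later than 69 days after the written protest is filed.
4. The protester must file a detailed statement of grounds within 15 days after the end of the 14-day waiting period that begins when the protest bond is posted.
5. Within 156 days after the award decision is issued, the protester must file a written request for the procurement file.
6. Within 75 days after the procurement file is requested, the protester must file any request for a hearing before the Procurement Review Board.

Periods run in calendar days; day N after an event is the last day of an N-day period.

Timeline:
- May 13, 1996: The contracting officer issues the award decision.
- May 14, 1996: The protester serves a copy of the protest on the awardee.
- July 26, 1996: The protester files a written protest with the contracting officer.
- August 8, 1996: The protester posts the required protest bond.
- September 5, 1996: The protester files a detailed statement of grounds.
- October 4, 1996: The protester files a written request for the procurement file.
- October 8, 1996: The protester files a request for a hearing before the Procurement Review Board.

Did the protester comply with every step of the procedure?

No

(1) due by May 13, 1996 + 33 days = June 15, 1996; done May 14, 1996 — timely.
(2) permitted from June 4, 1996 + 38 days = July 12, 1996 onward; done July 26, 1996, after the minimum wait.
(3) the permitted window runs from July 26, 1996 + 25 = August 20, 1996 to July 26, 1996 + 69 = October 3, 1996; done August 8, 1996 — 12 days before the window opened.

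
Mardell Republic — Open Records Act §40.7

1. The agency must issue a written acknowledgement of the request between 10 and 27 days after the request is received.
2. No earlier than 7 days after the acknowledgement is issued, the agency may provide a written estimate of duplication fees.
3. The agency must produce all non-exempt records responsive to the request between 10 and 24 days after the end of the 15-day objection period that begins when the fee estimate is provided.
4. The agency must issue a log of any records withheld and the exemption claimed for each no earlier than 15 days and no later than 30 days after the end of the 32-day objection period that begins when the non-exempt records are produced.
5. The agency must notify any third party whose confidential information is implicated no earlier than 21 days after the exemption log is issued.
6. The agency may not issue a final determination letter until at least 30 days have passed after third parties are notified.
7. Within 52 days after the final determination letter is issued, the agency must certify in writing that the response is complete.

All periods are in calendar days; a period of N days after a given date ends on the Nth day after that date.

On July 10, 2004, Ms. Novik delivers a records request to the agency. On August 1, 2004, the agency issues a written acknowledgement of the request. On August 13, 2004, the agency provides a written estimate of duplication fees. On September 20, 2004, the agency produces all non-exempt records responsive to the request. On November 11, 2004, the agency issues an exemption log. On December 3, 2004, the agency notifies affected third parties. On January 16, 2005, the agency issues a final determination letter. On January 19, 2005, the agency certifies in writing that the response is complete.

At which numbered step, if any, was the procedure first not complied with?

None — every step was satisfied

Step 1: the window is 10–27 days after July 10, 2004 (when the request is received), so July 20, 2004 through August 6, 2004; done August 1, 2004 — within the window.
Step 2: the earliest permitted date is 7 days after August 1, 2004 (when the acknowledgement is issued), i.e. August 8, 2004; August 13, 2004 is on or after that date.
Step 3: the window is 10–24 days after August 28, 2004 (end of the 15-day objection period, which began when the fee estimate is provided on August 13, 2004), so September 7, 2004 through September 21, 2004; done September 20, 2004 — within the window.
Step 4: the window is 15–30 days after October 22, 2004 (end of the 32-day objection period, which began when the non-exempt records are produced on September 20, 2004), so November 6, 2004 through November 21, 2004; done November 11, 2004, which is between those dates.
Step 5: the earliest permitted date is 21 days after November 11, 2004 (when the exemption log is issued), i.e. December 2, 2004; done December 3, 2004, after the minimum wait.
Step 6: the earliest permitted date is 30 days after December 3, 2004 (when third parties are notified), i.e. January 2, 2005; done January 16, 2005, after the minimum wait.
Step 7: 52 days after January 16, 2005 (when the final determination letter is issued) is March 9, 2005; completed January 19, 2005, before the deadline.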